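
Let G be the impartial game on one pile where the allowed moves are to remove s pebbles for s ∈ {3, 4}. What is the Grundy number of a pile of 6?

Grundy values for subtraction set {3, 4}:
k:     0  1  2  3  4  5  6
g(k):  0  0  0  1  1  1  2
So g(6) = 2.

2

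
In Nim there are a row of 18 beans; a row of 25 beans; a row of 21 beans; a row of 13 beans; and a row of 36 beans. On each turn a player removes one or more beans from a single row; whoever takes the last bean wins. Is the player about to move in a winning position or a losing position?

Winning position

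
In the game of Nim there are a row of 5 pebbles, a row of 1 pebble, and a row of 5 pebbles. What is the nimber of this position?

1

Nim-sum: 5 ^ 1 ^ 5 = 1.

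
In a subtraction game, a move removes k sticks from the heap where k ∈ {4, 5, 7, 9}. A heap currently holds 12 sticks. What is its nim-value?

3

Build the Grundy sequence with g(k) = mex{g(k−s) : s ∈ {4, 5, 7, 9}, s ≤ k}:
g(0) = mex{} = 0
g(1) = mex{} = 0
g(2) = mex{} = 0
g(3) = mex{} = 0
g(4) = mex{0} = 1
g(5) = mex{0} = 1
g(6) = mex{0} = 1
g(7) = mex{0} = 1
g(8) = mex{0,1} = 2
g(9) = mex{0,1} = 2
g(10) = mex{0,1} = 2
g(11) = mex{0,1} = 2
g(12) = mex{0,1,2} = 3
So g(12) = 3.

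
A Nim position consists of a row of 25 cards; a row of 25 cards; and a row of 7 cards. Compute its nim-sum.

7

Nim-sum: 25 ⊕ 25 ⊕ 7 = 7.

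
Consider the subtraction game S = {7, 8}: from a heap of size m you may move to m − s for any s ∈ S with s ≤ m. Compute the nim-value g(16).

Compute g(0), g(1), … for moves {7, 8}:
k:     0  1  2  3  4  5  6  7  8  9 10 11 12 13 14 15 16
g(k):  0  0  0  0  0  0  0  1  1  1  1  1  1  1  2  0  0
So g(16) = 0.

0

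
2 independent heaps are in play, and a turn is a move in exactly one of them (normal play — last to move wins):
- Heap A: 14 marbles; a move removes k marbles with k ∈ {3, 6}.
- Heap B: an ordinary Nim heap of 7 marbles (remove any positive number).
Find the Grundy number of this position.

Grundy values for heap A (subtraction set {3, 6}):
k:     0  1  2  3  4  5  6  7  8  9 10 11 12 13 14
g(k):  0  0  0  1  1  1  2  2  2  0  0  0  1  1  1
So g(14) = 1.
Heap B is a plain Nim heap of size 7, so its Grundy value is 7.
By the Sprague-Grundy theorem, the Grundy value of a sum of independent games is the XOR of the component values.
Combined value = 1 ⊕ 7 = 6.

6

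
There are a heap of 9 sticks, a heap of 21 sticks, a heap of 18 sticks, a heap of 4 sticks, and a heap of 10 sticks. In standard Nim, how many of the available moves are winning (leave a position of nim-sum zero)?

Write each in binary and XOR column by column:
  01001  (9)
  10101  (21)
  10010  (18)
  00100  (4)
  01010  (10)
  -----
  00000  (0)
The nim-sum is already 0, so every move leaves a nonzero nim-sum — there are no winning moves.

0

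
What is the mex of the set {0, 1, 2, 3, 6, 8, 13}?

The values 0, 1, 2, 3 are all present; 4 is the first non-negative integer missing from the set.

4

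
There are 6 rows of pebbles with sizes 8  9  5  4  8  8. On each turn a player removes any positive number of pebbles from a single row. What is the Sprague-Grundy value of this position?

0

Compute the nim-sum pairwise:
8 ^ 9 = 1
1 ^ 5 = 4
4 ^ 4 = 0
0 ^ 8 = 8
8 ^ 8 = 0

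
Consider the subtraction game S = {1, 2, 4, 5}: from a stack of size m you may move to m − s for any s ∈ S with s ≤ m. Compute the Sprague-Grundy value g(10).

Grundy values for subtraction set {1, 2, 4, 5}:
g(0) = mex{} = 0
g(1) = mex{0} = 1
g(2) = mex{0,1} = 2
g(3) = mex{1,2} = 0
g(4) = mex{0,2} = 1
g(5) = mex{0,1} = 2
g(6) = mex{1,2} = 0
g(7) = mex{0,2} = 1
g(8) = mex{0,1} = 2
g(9) = mex{1,2} = 0
g(10) = mex{0,2} = 1
So g(10) = 1.

1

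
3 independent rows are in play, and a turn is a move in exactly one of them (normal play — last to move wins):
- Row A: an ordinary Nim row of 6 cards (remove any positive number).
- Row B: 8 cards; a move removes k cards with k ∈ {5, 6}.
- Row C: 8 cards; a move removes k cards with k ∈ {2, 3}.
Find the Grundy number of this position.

6

Row A is a plain Nim row of size 6, so its Grundy value is 6.
Build the Grundy sequence for row B with g(k) = mex{g(k−s) : s ∈ {5, 6}, s ≤ k}:
k:     0  1  2  3  4  5  6  7  8
g(k):  0  0  0  0  0  1  1  1  1
So g(8) = 1.
Build the Grundy sequence for row C with g(k) = mex{g(k−s) : s ∈ {2, 3}, s ≤ k}:
g(0) = mex{} = 0
g(1) = mex{} = 0
g(2) = mex{0} = 1
g(3) = mex{0} = 1
g(4) = mex{0,1} = 2
g(5) = mex{1} = 0
g(6) = mex{1,2} = 0
g(7) = mex{0,2} = 1
g(8) = mex{0} = 1
So g(8) = 1.
The value of a disjunctive sum is the nim-sum of the parts.
Combined value = 6 XOR 1 XOR 1 = 6.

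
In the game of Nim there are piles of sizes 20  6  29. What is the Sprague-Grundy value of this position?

15

Compute the nim-sum pairwise:
20 XOR 6 = 18
18 XOR 29 = 15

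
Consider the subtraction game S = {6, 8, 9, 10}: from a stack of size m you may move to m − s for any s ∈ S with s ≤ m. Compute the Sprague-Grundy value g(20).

0

Grundy values for subtraction set {6, 8, 9, 10}:
k:     0  1  2  3  4  5  6  7  8  9 10 11 12 13 14 15 16 17 18 19 20
g(k):  0  0  0  0  0  0  1  1  1  1  1  1  2  2  2  2  0  0  0  0  0
So g(20) = 0.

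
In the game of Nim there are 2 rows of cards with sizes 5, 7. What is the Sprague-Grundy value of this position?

Compute the nim-sum pairwise:
5 ⊕ 7 = 2

2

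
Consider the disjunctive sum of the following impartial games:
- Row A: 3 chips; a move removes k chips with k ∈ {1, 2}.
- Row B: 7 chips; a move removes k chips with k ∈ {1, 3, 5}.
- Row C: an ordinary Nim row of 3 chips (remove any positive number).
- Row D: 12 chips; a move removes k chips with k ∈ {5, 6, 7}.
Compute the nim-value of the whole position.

2

Grundy values for row A (subtraction set {1, 2}):
g(0) = mex{} = 0
g(1) = mex{0} = 1
g(2) = mex{0,1} = 2
g(3) = mex{1,2} = 0
So g(3) = 0.
For row B, compute g(0), g(1), … with moves {1, 3, 5}:
k:     0  1  2  3  4  5  6  7
g(k):  0  1  0  1  0  1  0  1
So g(7) = 1.
Row C is a plain Nim row of size 3, so its Grundy value is 3.
For row D, compute g(0), g(1), … with moves {5, 6, 7}:
g(0) = mex{} = 0
g(1) = mex{} = 0
g(2) = mex{} = 0
g(3) = mex{} = 0
g(4) = mex{} = 0
g(5) = mex{0} = 1
g(6) = mex{0} = 1
g(7) = mex{0} = 1
g(8) = mex{0} = 1
g(9) = mex{0} = 1
g(10) = mex{0,1} = 2
g(11) = mex{0,1} = 2
g(12) = mex{1} = 0
So g(12) = 0.
The value of a disjunctive sum is the nim-sum of the parts.
Combined value = 0 XOR 1 XOR 3 XOR 0 = 2.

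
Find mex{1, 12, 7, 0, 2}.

The values 0, 1, 2 are all present; 3 is the first non-negative integer missing from the set.

3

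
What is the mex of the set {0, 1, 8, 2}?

3

The values 0, 1, 2 are all present; 3 is the first non-negative integer missing from the set.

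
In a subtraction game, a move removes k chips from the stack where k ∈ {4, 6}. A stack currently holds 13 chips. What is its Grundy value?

0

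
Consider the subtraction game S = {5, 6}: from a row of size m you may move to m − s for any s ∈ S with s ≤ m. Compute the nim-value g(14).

Build the Grundy sequence with g(k) = mex{g(k−s) : s ∈ {5, 6}, s ≤ k}:
k:     0  1  2  3  4  5  6  7  8  9 10 11 12 13 14
g(k):  0  0  0  0  0  1  1  1  1  1  2  0  0  0  0
So g(14) = 0.

0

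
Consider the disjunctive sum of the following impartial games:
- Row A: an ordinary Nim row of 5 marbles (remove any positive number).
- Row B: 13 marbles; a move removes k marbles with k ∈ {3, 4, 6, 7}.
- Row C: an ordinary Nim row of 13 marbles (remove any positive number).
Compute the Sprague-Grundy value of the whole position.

9

Row A is a plain Nim row of size 5, so its Grundy value is 5.
For row B, compute g(0), g(1), … with moves {3, 4, 6, 7}:
k:     0  1  2  3  4  5  6  7  8  9 10 11 12 13
g(k):  0  0  0  1  1  1  2  2  2  3  0  0  0  1
So g(13) = 1.
Row C is a plain Nim row of size 13, so its Grundy value is 13.
By the Sprague-Grundy theorem, the Grundy value of a sum of independent games is the XOR of the component values.
Combined value = 5 XOR 1 XOR 13 = 9.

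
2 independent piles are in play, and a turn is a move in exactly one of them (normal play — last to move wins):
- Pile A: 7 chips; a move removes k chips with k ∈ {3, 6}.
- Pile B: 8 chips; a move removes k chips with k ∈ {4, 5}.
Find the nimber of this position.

0

For pile A, compute g(0), g(1), … with moves {3, 6}:
k:     0  1  2  3  4  5  6  7
g(k):  0  0  0  1  1  1  2  2
So g(7) = 2.
Grundy values for pile B (subtraction set {4, 5}):
g(0) = mex{} = 0
g(1) = mex{} = 0
g(2) = mex{} = 0
g(3) = mex{} = 0
g(4) = mex{0} = 1
g(5) = mex{0} = 1
g(6) = mex{0} = 1
g(7) = mex{0} = 1
g(8) = mex{0,1} = 2
So g(8) = 2.
The value of a disjunctive sum is the nim-sum of the parts.
Combined value = 2 ⊕ 2 = 0.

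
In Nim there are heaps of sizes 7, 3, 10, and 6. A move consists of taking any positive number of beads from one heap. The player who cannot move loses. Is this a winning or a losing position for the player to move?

Compute the nim-sum pairwise:
7 ^ 3 = 4
4 ^ 10 = 14
14 ^ 6 = 8
The nim-sum is 8 ≠ 0, so this is an N-position: the player to move can win.

Winning position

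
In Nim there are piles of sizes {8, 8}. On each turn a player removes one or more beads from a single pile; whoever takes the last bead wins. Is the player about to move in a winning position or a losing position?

Write each in binary and XOR column by column:
  1000  (8)
  1000  (8)
  ----
  0000  (0)
The nim-sum is 0, so this is a P-position: the player to move is in a losing position under optimal play.

Losing position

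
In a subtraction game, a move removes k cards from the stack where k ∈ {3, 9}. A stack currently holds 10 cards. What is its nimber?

1

Compute g(0), g(1), … for moves {3, 9}:
g(0) = mex{} = 0
g(1) = mex{} = 0
g(2) = mex{} = 0
g(3) = mex{0} = 1
g(4) = mex{0} = 1
g(5) = mex{0} = 1
g(6) = mex{1} = 0
g(7) = mex{1} = 0
g(8) = mex{1} = 0
g(9) = mex{0} = 1
g(10) = mex{0} = 1
So g(10) = 1.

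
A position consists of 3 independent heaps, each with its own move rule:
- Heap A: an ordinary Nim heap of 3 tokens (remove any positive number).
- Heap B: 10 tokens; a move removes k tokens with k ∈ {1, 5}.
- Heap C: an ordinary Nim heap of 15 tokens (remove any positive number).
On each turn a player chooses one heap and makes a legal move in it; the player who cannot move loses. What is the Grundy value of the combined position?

12

Heap A is a plain Nim heap of size 3, so its Grundy value is 3.
Grundy values for heap B (subtraction set {1, 5}):
g(0) = mex{} = 0
g(1) = mex{0} = 1
g(2) = mex{1} = 0
g(3) = mex{0} = 1
g(4) = mex{1} = 0
g(5) = mex{0} = 1
g(6) = mex{1} = 0
g(7) = mex{0} = 1
g(8) = mex{1} = 0
g(9) = mex{0} = 1
g(10) = mex{1} = 0
So g(10) = 0.
Heap C is a plain Nim heap of size 15, so its Grundy value is 15.
The value of a disjunctive sum is the nim-sum of the parts.
Combined value = 3 XOR 0 XOR 15 = 12.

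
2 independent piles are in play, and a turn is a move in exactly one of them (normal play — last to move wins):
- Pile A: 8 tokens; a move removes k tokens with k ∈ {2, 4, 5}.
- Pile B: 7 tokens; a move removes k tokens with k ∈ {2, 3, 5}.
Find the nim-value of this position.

0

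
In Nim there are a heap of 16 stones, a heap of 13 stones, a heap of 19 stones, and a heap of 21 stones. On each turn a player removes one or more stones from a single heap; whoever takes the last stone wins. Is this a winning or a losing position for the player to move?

Winning position

In binary:
  10000  (16)
  01101  (13)
  10011  (19)
  10101  (21)
  -----
  11011  (27)
The nim-sum is 27 ≠ 0, so this is an N-position: the player to move can win.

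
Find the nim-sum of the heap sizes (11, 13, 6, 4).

4

In binary:
  1011  (11)
  1101  (13)
  0110  (6)
  0100  (4)
  ----
  0100  (4)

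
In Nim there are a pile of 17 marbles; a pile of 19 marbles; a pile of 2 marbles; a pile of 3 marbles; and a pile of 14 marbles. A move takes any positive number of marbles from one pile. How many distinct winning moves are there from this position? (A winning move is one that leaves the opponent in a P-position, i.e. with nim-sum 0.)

1

Nim-sum: 17 XOR 19 XOR 2 XOR 3 XOR 14 = 13.
The overall nim-sum is X = 13. A pile of size p has a winning move iff p XOR X < p (reduce it to p XOR X).
  17: 17 XOR 13 = 28 ≥ 17 — no move.
  19: 19 XOR 13 = 30 ≥ 19 — no move.
  2: 2 XOR 13 = 15 ≥ 2 — no move.
  3: 3 XOR 13 = 14 ≥ 3 — no move.
  14: 14 XOR 13 = 3 < 14 — winning move (to 3).
That gives 1 winning move.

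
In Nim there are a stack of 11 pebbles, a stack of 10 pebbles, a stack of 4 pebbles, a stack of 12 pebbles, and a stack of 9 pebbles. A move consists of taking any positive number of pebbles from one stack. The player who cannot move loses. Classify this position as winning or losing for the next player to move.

Losing position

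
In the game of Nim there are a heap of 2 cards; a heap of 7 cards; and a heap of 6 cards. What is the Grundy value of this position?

3

Compute the nim-sum pairwise:
2 ^ 7 = 5
5 ^ 6 = 3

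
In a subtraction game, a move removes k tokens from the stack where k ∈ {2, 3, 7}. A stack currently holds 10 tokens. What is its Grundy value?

Build the Grundy sequence with g(k) = mex{g(k−s) : s ∈ {2, 3, 7}, s ≤ k}:
k:     0  1  2  3  4  5  6  7  8  9 10
g(k):  0  0  1  1  2  0  0  1  1  2  0
So g(10) = 0.

0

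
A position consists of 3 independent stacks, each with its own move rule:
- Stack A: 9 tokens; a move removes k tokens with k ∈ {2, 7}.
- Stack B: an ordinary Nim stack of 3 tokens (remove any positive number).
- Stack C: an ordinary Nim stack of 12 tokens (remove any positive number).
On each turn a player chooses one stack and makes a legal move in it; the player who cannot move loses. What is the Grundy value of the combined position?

For stack A, compute g(0), g(1), … with moves {2, 7}:
k:     0  1  2  3  4  5  6  7  8  9
g(k):  0  0  1  1  0  0  1  1  2  0
So g(9) = 0.
Stack B is a plain Nim stack of size 3, so its Grundy value is 3.
Stack C is a plain Nim stack of size 12, so its Grundy value is 12.
The value of a disjunctive sum is the nim-sum of the parts.
Combined value = 0 XOR 3 XOR 12 = 15.

15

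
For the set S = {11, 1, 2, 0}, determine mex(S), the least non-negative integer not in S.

3

The values 0, 1, 2 are all present; 3 is the first non-negative integer missing from the set.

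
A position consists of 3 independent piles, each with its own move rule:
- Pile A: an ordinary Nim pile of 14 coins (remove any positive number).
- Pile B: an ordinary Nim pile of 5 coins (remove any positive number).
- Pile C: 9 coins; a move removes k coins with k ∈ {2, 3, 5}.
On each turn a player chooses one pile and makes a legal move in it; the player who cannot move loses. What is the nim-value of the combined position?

10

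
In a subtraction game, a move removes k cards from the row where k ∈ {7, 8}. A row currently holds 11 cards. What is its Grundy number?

1

Grundy values for subtraction set {7, 8}:
g(0) = mex{} = 0
g(1) = mex{} = 0
g(2) = mex{} = 0
g(3) = mex{} = 0
g(4) = mex{} = 0
g(5) = mex{} = 0
g(6) = mex{} = 0
g(7) = mex{0} = 1
g(8) = mex{0} = 1
g(9) = mex{0} = 1
g(10) = mex{0} = 1
g(11) = mex{0} = 1
So g(11) = 1.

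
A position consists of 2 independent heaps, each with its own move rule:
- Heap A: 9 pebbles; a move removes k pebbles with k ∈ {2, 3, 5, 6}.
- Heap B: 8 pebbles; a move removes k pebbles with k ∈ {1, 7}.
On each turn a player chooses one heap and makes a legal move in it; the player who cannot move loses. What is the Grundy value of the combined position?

0

Grundy values for heap A (subtraction set {2, 3, 5, 6}):
k:     0  1  2  3  4  5  6  7  8  9
g(k):  0  0  1  1  2  2  3  3  0  0
So g(9) = 0.
Build the Grundy sequence for heap B with g(k) = mex{g(k−s) : s ∈ {1, 7}, s ≤ k}:
k:     0  1  2  3  4  5  6  7  8
g(k):  0  1  0  1  0  1  0  1  0
So g(8) = 0.
By the Sprague-Grundy theorem, the Grundy value of a sum of independent games is the XOR of the component values.
Combined value = 0 XOR 0 = 0.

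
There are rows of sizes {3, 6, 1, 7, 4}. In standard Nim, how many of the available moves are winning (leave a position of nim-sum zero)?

3

Compute the nim-sum pairwise:
3 ⊕ 6 = 5
5 ⊕ 1 = 4
4 ⊕ 7 = 3
3 ⊕ 4 = 7
The overall nim-sum is X = 7. A row of size p has a winning move iff p XOR X < p (reduce it to p XOR X).
  3: 3 XOR 7 = 4 ≥ 3 — no move.
  6: 6 XOR 7 = 1 < 6 — winning move (to 1).
  1: 1 XOR 7 = 6 ≥ 1 — no move.
  7: 7 XOR 7 = 0 < 7 — winning move (to 0).
  4: 4 XOR 7 = 3 < 4 — winning move (to 3).
That gives 3 winning moves.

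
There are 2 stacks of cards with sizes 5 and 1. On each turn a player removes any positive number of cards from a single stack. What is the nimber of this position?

Nim-sum: 5 ⊕ 1 = 4.

4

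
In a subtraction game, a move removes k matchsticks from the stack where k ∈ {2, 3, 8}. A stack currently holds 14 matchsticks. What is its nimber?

2

Build the Grundy sequence with g(k) = mex{g(k−s) : s ∈ {2, 3, 8}, s ≤ k}:
k:     0  1  2  3  4  5  6  7  8  9 10 11 12 13 14
g(k):  0  0  1  1  2  0  0  1  1  2  0  0  1  1  2
So g(14) = 2.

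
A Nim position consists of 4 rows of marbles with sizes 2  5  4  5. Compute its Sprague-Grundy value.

Nim-sum: 2 ⊕ 5 ⊕ 4 ⊕ 5 = 6.

6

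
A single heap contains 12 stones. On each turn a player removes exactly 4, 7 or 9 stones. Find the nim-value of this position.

Compute g(0), g(1), … for moves {4, 7, 9}:
g(0) = mex{} = 0
g(1) = mex{} = 0
g(2) = mex{} = 0
g(3) = mex{} = 0
g(4) = mex{0} = 1
g(5) = mex{0} = 1
g(6) = mex{0} = 1
g(7) = mex{0} = 1
g(8) = mex{0,1} = 2
g(9) = mex{0,1} = 2
g(10) = mex{0,1} = 2
g(11) = mex{0,1} = 2
g(12) = mex{0,1,2} = 3
So g(12) = 3.

3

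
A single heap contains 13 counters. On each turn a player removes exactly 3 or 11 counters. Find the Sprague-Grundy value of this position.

Compute g(0), g(1), … for moves {3, 11}:
g(0) = mex{} = 0
g(1) = mex{} = 0
g(2) = mex{} = 0
g(3) = mex{0} = 1
g(4) = mex{0} = 1
g(5) = mex{0} = 1
g(6) = mex{1} = 0
g(7) = mex{1} = 0
g(8) = mex{1} = 0
g(9) = mex{0} = 1
g(10) = mex{0} = 1
g(11) = mex{0} = 1
g(12) = mex{0,1} = 2
g(13) = mex{0,1} = 2
So g(13) = 2.

2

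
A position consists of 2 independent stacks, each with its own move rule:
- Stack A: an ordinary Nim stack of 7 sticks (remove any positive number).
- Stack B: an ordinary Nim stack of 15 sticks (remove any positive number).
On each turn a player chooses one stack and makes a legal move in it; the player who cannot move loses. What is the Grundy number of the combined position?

8

Stack A is a plain Nim stack of size 7, so its Grundy value is 7.
Stack B is a plain Nim stack of size 15, so its Grundy value is 15.
The value of a disjunctive sum is the nim-sum of the parts.
Combined value = 7 ⊕ 15 = 8.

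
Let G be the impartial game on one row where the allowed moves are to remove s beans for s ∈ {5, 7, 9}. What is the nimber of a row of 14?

Grundy values for subtraction set {5, 7, 9}:
g(0) = mex{} = 0
g(1) = mex{} = 0
g(2) = mex{} = 0
g(3) = mex{} = 0
g(4) = mex{} = 0
g(5) = mex{0} = 1
g(6) = mex{0} = 1
g(7) = mex{0} = 1
g(8) = mex{0} = 1
g(9) = mex{0} = 1
g(10) = mex{0,1} = 2
g(11) = mex{0,1} = 2
g(12) = mex{0,1} = 2
g(13) = mex{0,1} = 2
g(14) = mex{1} = 0
So g(14) = 0.

0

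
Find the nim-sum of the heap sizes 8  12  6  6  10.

14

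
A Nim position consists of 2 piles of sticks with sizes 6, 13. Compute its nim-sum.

11

Nim-sum: 6 XOR 13 = 11.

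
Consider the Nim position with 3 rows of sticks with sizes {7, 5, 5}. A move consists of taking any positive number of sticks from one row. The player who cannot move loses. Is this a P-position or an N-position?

Compute the nim-sum pairwise:
7 XOR 5 = 2
2 XOR 5 = 7
The nim-sum is 7 ≠ 0, so this is an N-position: the player to move can win.

N-position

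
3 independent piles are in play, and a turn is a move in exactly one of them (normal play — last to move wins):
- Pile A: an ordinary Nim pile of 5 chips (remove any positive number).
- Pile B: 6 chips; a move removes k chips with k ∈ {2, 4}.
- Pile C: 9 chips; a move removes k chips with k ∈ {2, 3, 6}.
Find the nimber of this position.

Pile A is a plain Nim pile of size 5, so its Grundy value is 5.
Build the Grundy sequence for pile B with g(k) = mex{g(k−s) : s ∈ {2, 4}, s ≤ k}:
g(0) = mex{} = 0
g(1) = mex{} = 0
g(2) = mex{0} = 1
g(3) = mex{0} = 1
g(4) = mex{0,1} = 2
g(5) = mex{0,1} = 2
g(6) = mex{1,2} = 0
So g(6) = 0.
For pile C, compute g(0), g(1), … with moves {2, 3, 6}:
g(0) = mex{} = 0
g(1) = mex{} = 0
g(2) = mex{0} = 1
g(3) = mex{0} = 1
g(4) = mex{0,1} = 2
g(5) = mex{1} = 0
g(6) = mex{0,1,2} = 3
g(7) = mex{0,2} = 1
g(8) = mex{0,1,3} = 2
g(9) = mex{1,3} = 0
So g(9) = 0.
The value of a disjunctive sum is the nim-sum of the parts.
Combined value = 5 XOR 0 XOR 0 = 5.

5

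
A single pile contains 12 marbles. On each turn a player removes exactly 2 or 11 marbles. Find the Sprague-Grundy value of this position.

Build the Grundy sequence with g(k) = mex{g(k−s) : s ∈ {2, 11}, s ≤ k}:
g(0) = mex{} = 0
g(1) = mex{} = 0
g(2) = mex{0} = 1
g(3) = mex{0} = 1
g(4) = mex{1} = 0
g(5) = mex{1} = 0
g(6) = mex{0} = 1
g(7) = mex{0} = 1
g(8) = mex{1} = 0
g(9) = mex{1} = 0
g(10) = mex{0} = 1
g(11) = mex{0} = 1
g(12) = mex{0,1} = 2
So g(12) = 2.

2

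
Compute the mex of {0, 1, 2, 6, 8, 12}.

The values 0, 1, 2 are all present; 3 is the first non-negative integer missing from the set.

3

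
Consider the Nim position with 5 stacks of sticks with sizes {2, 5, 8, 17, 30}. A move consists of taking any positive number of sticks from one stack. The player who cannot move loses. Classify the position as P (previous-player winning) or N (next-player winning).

P-position

Bitwise XOR of the heap sizes:
  00010  (2)
  00101  (5)
  01000  (8)
  10001  (17)
  11110  (30)
  -----
  00000  (0)
The nim-sum is 0, so this is a P-position: the player to move is in a losing position under optimal play.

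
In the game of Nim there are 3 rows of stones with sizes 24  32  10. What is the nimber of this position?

50

Nim-sum: 24 ⊕ 32 ⊕ 10 = 50.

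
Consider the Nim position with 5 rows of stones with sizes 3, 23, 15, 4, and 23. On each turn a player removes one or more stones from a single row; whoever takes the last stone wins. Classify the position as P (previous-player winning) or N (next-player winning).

In binary:
  00011  (3)
  10111  (23)
  01111  (15)
  00100  (4)
  10111  (23)
  -----
  01000  (8)
The nim-sum is 8 ≠ 0, so this is an N-position: the player to move can win.

N-position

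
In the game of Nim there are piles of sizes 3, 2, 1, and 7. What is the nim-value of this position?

Bitwise XOR of the heap sizes:
  011  (3)
  010  (2)
  001  (1)
  111  (7)
  ---
  111  (7)

7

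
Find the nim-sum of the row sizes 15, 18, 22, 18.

In binary:
  01111  (15)
  10010  (18)
  10110  (22)
  10010  (18)
  -----
  11001  (25)

25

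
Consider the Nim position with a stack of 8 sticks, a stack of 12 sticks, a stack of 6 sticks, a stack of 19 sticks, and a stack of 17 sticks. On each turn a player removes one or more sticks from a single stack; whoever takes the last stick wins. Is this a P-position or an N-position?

P-position

Nim-sum: 8 ⊕ 12 ⊕ 6 ⊕ 19 ⊕ 17 = 0.
The nim-sum is 0, so this is a P-position: the player to move is in a losing position under optimal play.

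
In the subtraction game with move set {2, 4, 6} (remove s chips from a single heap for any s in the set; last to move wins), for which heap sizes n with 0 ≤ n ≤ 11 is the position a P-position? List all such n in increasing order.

0, 1, 8, 9

Grundy values for subtraction set {2, 4, 6}:
g(0) = mex{} = 0
g(1) = mex{} = 0
g(2) = mex{0} = 1
g(3) = mex{0} = 1
g(4) = mex{0,1} = 2
g(5) = mex{0,1} = 2
g(6) = mex{0,1,2} = 3
g(7) = mex{0,1,2} = 3
g(8) = mex{1,2,3} = 0
g(9) = mex{1,2,3} = 0
g(10) = mex{0,2,3} = 1
g(11) = mex{0,2,3} = 1
The P-positions (g = 0) in 0..11 are 0, 1, 8, 9.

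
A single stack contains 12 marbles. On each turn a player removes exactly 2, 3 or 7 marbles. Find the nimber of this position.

1

Build the Grundy sequence with g(k) = mex{g(k−s) : s ∈ {2, 3, 7}, s ≤ k}:
k:     0  1  2  3  4  5  6  7  8  9 10 11 12
g(k):  0  0  1  1  2  0  0  1  1  2  0  0  1
So g(12) = 1.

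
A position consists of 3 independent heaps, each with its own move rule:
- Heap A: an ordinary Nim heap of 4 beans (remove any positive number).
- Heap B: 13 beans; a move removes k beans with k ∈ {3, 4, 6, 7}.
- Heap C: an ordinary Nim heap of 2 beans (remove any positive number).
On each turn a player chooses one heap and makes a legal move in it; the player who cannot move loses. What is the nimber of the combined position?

7

Heap A is a plain Nim heap of size 4, so its Grundy value is 4.
For heap B, compute g(0), g(1), … with moves {3, 4, 6, 7}:
k:     0  1  2  3  4  5  6  7  8  9 10 11 12 13
g(k):  0  0  0  1  1  1  2  2  2  3  0  0  0  1
So g(13) = 1.
Heap C is a plain Nim heap of size 2, so its Grundy value is 2.
By the Sprague-Grundy theorem, the Grundy value of a sum of independent games is the XOR of the component values.
Combined value = 4 ⊕ 1 ⊕ 2 = 7.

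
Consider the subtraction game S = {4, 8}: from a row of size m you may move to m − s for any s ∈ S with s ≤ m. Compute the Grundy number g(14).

0

Grundy values for subtraction set {4, 8}:
g(0) = mex{} = 0
g(1) = mex{} = 0
g(2) = mex{} = 0
g(3) = mex{} = 0
g(4) = mex{0} = 1
g(5) = mex{0} = 1
g(6) = mex{0} = 1
g(7) = mex{0} = 1
g(8) = mex{0,1} = 2
g(9) = mex{0,1} = 2
g(10) = mex{0,1} = 2
g(11) = mex{0,1} = 2
g(12) = mex{1,2} = 0
g(13) = mex{1,2} = 0
g(14) = mex{1,2} = 0
So g(14) = 0.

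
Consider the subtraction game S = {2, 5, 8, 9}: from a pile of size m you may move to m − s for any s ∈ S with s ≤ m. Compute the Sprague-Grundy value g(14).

Build the Grundy sequence with g(k) = mex{g(k−s) : s ∈ {2, 5, 8, 9}, s ≤ k}:
k:     0  1  2  3  4  5  6  7  8  9 10 11 12 13 14
g(k):  0  0  1  1  0  2  1  0  2  1  3  0  2  1  0
So g(14) = 0.

0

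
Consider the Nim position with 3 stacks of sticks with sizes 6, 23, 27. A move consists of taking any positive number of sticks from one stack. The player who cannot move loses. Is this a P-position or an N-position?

Bitwise XOR of the heap sizes:
  00110  (6)
  10111  (23)
  11011  (27)
  -----
  01010  (10)
The nim-sum is 10 ≠ 0, so this is an N-position: the player to move can win.

N-position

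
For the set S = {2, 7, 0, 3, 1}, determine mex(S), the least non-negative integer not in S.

4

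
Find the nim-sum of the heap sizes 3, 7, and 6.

2

Nim-sum: 3 ^ 7 ^ 6 = 2.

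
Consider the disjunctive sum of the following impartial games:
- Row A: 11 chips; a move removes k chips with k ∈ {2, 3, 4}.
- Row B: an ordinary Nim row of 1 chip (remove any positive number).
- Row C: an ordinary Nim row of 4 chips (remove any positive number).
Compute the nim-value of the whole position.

For row A, compute g(0), g(1), … with moves {2, 3, 4}:
g(0) = mex{} = 0
g(1) = mex{} = 0
g(2) = mex{0} = 1
g(3) = mex{0} = 1
g(4) = mex{0,1} = 2
g(5) = mex{0,1} = 2
g(6) = mex{1,2} = 0
g(7) = mex{1,2} = 0
g(8) = mex{0,2} = 1
g(9) = mex{0,2} = 1
g(10) = mex{0,1} = 2
g(11) = mex{0,1} = 2
So g(11) = 2.
Row B is a plain Nim row of size 1, so its Grundy value is 1.
Row C is a plain Nim row of size 4, so its Grundy value is 4.
By the Sprague-Grundy theorem, the Grundy value of a sum of independent games is the XOR of the component values.
Combined value = 2 XOR 1 XOR 4 = 7.

7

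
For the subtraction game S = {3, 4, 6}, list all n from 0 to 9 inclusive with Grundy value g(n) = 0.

0, 1, 2, 9

Grundy values for subtraction set {3, 4, 6}:
k:     0  1  2  3  4  5  6  7  8  9
g(k):  0  0  0  1  1  1  2  2  2  0
The P-positions (g = 0) in 0..9 are 0, 1, 2, 9.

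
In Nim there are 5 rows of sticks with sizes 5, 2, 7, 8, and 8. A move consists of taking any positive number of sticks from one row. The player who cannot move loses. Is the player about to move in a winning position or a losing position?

In binary:
  0101  (5)
  0010  (2)
  0111  (7)
  1000  (8)
  1000  (8)
  ----
  0000  (0)
The nim-sum is 0, so this is a P-position: the player to move is in a losing position under optimal play.

Losing position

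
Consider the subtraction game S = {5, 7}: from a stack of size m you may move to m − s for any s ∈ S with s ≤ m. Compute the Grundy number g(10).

2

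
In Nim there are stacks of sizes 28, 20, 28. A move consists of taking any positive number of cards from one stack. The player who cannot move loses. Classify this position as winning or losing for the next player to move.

Nim-sum: 28 ⊕ 20 ⊕ 28 = 20.
The nim-sum is 20 ≠ 0, so this is an N-position: the player to move can win.

Winning position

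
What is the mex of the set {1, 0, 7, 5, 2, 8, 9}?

3

The values 0, 1, 2 are all present; 3 is the first non-negative integer missing from the set.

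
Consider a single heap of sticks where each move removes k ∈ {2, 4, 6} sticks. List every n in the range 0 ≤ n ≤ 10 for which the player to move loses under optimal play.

0, 1, 8, 9

Compute g(0), g(1), … for moves {2, 4, 6}:
g(0) = mex{} = 0
g(1) = mex{} = 0
g(2) = mex{0} = 1
g(3) = mex{0} = 1
g(4) = mex{0,1} = 2
g(5) = mex{0,1} = 2
g(6) = mex{0,1,2} = 3
g(7) = mex{0,1,2} = 3
g(8) = mex{1,2,3} = 0
g(9) = mex{1,2,3} = 0
g(10) = mex{0,2,3} = 1
The P-positions (g = 0) in 0..10 are 0, 1, 8, 9.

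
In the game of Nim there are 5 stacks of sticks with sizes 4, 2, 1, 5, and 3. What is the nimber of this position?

1

In binary:
  100  (4)
  010  (2)
  001  (1)
  101  (5)
  011  (3)
  ---
  001  (1)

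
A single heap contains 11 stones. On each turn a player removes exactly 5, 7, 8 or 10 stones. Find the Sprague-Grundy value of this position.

2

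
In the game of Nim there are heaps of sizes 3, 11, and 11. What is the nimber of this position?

3

Compute the nim-sum pairwise:
3 ^ 11 = 8
8 ^ 11 = 3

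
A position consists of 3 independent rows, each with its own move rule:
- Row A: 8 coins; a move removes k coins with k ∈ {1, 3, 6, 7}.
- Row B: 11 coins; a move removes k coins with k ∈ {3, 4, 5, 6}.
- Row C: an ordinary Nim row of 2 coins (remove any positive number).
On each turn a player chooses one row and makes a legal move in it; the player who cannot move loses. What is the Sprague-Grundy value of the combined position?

Build the Grundy sequence for row A with g(k) = mex{g(k−s) : s ∈ {1, 3, 6, 7}, s ≤ k}:
k:     0  1  2  3  4  5  6  7  8
g(k):  0  1  0  1  0  1  2  3  2
So g(8) = 2.
For row B, compute g(0), g(1), … with moves {3, 4, 5, 6}:
k:     0  1  2  3  4  5  6  7  8  9 10 11
g(k):  0  0  0  1  1  1  2  2  2  0  0  0
So g(11) = 0.
Row C is a plain Nim row of size 2, so its Grundy value is 2.
By the Sprague-Grundy theorem, the Grundy value of a sum of independent games is the XOR of the component values.
Combined value = 2 XOR 0 XOR 2 = 0.

0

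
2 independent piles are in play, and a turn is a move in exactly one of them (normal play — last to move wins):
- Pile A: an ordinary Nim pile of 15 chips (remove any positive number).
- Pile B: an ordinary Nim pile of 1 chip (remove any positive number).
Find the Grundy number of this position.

14

Pile A is a plain Nim pile of size 15, so its Grundy value is 15.
Pile B is a plain Nim pile of size 1, so its Grundy value is 1.
The value of a disjunctive sum is the nim-sum of the parts.
Combined value = 15 XOR 1 = 14.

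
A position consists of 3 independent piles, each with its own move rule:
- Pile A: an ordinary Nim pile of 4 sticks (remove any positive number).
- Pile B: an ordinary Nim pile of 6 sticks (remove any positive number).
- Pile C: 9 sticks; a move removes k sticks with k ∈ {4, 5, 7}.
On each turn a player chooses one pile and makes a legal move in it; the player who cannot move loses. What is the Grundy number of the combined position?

0

Pile A is a plain Nim pile of size 4, so its Grundy value is 4.
Pile B is a plain Nim pile of size 6, so its Grundy value is 6.
Grundy values for pile C (subtraction set {4, 5, 7}):
k:     0  1  2  3  4  5  6  7  8  9
g(k):  0  0  0  0  1  1  1  1  2  2
So g(9) = 2.
The value of a disjunctive sum is the nim-sum of the parts.
Combined value = 4 ⊕ 6 ⊕ 2 = 0.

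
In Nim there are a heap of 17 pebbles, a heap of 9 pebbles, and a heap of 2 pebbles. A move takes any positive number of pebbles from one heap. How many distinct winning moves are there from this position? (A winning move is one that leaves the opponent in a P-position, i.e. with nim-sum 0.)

Compute the nim-sum pairwise:
17 ⊕ 9 = 24
24 ⊕ 2 = 26
The overall nim-sum is X = 26. A heap of size p has a winning move iff p XOR X < p (reduce it to p XOR X).
  17: 17 XOR 26 = 11 < 17 — winning move (to 11).
  9: 9 XOR 26 = 19 ≥ 9 — no move.
  2: 2 XOR 26 = 24 ≥ 2 — no move.
That gives 1 winning move.

1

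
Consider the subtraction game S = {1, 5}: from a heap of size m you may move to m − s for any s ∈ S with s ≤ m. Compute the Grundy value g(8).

Grundy values for subtraction set {1, 5}:
g(0) = mex{} = 0
g(1) = mex{0} = 1
g(2) = mex{1} = 0
g(3) = mex{0} = 1
g(4) = mex{1} = 0
g(5) = mex{0} = 1
g(6) = mex{1} = 0
g(7) = mex{0} = 1
g(8) = mex{1} = 0
So g(8) = 0.

0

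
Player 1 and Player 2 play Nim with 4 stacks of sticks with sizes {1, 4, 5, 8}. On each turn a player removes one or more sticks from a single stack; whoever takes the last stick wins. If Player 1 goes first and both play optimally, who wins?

Nim-sum: 1 XOR 4 XOR 5 XOR 8 = 8.
The nim-sum is 8 ≠ 0, so this is an N-position: the player to move can win; Player 1 has a winning move.

Player 1 wins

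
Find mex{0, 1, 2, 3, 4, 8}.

5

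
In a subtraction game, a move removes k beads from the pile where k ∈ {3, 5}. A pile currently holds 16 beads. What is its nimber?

Build the Grundy sequence with g(k) = mex{g(k−s) : s ∈ {3, 5}, s ≤ k}:
k:     0  1  2  3  4  5  6  7  8  9 10 11 12 13 14 15 16
g(k):  0  0  0  1  1  1  2  2  0  0  0  1  1  1  2  2  0
So g(16) = 0.

0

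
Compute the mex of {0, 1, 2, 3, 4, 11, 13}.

5

The values 0, 1, 2, 3, 4 are all present; 5 is the first non-negative integer missing from the set.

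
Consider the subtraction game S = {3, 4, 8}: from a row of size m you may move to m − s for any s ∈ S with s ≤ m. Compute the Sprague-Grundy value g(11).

Build the Grundy sequence with g(k) = mex{g(k−s) : s ∈ {3, 4, 8}, s ≤ k}:
k:     0  1  2  3  4  5  6  7  8  9 10 11
g(k):  0  0  0  1  1  1  2  0  2  3  1  3
So g(11) = 3.

3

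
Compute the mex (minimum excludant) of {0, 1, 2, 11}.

The values 0, 1, 2 are all present; 3 is the first non-negative integer missing from the set.

3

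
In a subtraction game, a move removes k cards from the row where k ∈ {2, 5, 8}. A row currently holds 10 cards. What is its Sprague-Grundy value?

0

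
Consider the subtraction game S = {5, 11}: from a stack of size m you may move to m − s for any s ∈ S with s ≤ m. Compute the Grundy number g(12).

2

Grundy values for subtraction set {5, 11}:
k:     0  1  2  3  4  5  6  7  8  9 10 11 12
g(k):  0  0  0  0  0  1  1  1  1  1  0  2  2
So g(12) = 2.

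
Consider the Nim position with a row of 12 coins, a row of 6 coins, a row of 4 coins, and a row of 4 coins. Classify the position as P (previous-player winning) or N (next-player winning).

Compute the nim-sum pairwise:
12 ⊕ 6 = 10
10 ⊕ 4 = 14
14 ⊕ 4 = 10
The nim-sum is 10 ≠ 0, so this is an N-position: the player to move can win.

N-position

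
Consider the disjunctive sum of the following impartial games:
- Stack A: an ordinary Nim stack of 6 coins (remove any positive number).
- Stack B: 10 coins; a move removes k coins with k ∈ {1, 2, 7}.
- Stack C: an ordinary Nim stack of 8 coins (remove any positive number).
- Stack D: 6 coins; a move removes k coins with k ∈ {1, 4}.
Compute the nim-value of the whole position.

14

Stack A is a plain Nim stack of size 6, so its Grundy value is 6.
For stack B, compute g(0), g(1), … with moves {1, 2, 7}:
k:     0  1  2  3  4  5  6  7  8  9 10
g(k):  0  1  2  0  1  2  0  1  2  0  1
So g(10) = 1.
Stack C is a plain Nim stack of size 8, so its Grundy value is 8.
Build the Grundy sequence for stack D with g(k) = mex{g(k−s) : s ∈ {1, 4}, s ≤ k}:
k:     0  1  2  3  4  5  6
g(k):  0  1  0  1  2  0  1
So g(6) = 1.
By the Sprague-Grundy theorem, the Grundy value of a sum of independent games is the XOR of the component values.
Combined value = 6 XOR 1 XOR 8 XOR 1 = 14.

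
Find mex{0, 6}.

1

0 is in the set but 1 is not, so the mex is 1.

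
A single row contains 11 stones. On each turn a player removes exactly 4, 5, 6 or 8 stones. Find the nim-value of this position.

Grundy values for subtraction set {4, 5, 6, 8}:
g(0) = mex{} = 0
g(1) = mex{} = 0
g(2) = mex{} = 0
g(3) = mex{} = 0
g(4) = mex{0} = 1
g(5) = mex{0} = 1
g(6) = mex{0} = 1
g(7) = mex{0} = 1
g(8) = mex{0,1} = 2
g(9) = mex{0,1} = 2
g(10) = mex{0,1} = 2
g(11) = mex{0,1} = 2
So g(11) = 2.

2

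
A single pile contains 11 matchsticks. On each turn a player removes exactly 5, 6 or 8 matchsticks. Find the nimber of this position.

2

Compute g(0), g(1), … for moves {5, 6, 8}:
g(0) = mex{} = 0
g(1) = mex{} = 0
g(2) = mex{} = 0
g(3) = mex{} = 0
g(4) = mex{} = 0
g(5) = mex{0} = 1
g(6) = mex{0} = 1
g(7) = mex{0} = 1
g(8) = mex{0} = 1
g(9) = mex{0} = 1
g(10) = mex{0,1} = 2
g(11) = mex{0,1} = 2
So g(11) = 2.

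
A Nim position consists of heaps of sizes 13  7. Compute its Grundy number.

Compute the nim-sum pairwise:
13 ^ 7 = 10

10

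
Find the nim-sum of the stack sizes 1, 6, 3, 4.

0

Nim-sum: 1 XOR 6 XOR 3 XOR 4 = 0.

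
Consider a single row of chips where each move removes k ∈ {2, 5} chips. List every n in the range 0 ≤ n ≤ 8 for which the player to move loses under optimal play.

0, 1, 4, 7, 8

Compute g(0), g(1), … for moves {2, 5}:
g(0) = mex{} = 0
g(1) = mex{} = 0
g(2) = mex{0} = 1
g(3) = mex{0} = 1
g(4) = mex{1} = 0
g(5) = mex{0,1} = 2
g(6) = mex{0} = 1
g(7) = mex{1,2} = 0
g(8) = mex{1} = 0
The P-positions (g = 0) in 0..8 are 0, 1, 4, 7, 8.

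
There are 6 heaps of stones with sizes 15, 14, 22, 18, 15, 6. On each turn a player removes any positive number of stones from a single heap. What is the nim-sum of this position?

Bitwise XOR of the heap sizes:
  01111  (15)
  01110  (14)
  10110  (22)
  10010  (18)
  01111  (15)
  00110  (6)
  -----
  01100  (12)

12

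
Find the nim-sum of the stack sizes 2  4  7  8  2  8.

3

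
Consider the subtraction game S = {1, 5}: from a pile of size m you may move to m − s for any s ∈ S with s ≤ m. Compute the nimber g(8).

Compute g(0), g(1), … for moves {1, 5}:
g(0) = mex{} = 0
g(1) = mex{0} = 1
g(2) = mex{1} = 0
g(3) = mex{0} = 1
g(4) = mex{1} = 0
g(5) = mex{0} = 1
g(6) = mex{1} = 0
g(7) = mex{0} = 1
g(8) = mex{1} = 0
So g(8) = 0.

0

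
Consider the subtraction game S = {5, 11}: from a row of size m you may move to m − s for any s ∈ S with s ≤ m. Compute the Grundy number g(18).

0

Compute g(0), g(1), … for moves {5, 11}:
k:     0  1  2  3  4  5  6  7  8  9 10 11 12 13 14 15 16 17 18
g(k):  0  0  0  0  0  1  1  1  1  1  0  2  2  2  2  1  0  0  0
So g(18) = 0.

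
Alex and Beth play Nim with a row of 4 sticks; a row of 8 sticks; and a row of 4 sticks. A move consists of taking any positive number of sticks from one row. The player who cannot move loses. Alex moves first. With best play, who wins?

Alex wins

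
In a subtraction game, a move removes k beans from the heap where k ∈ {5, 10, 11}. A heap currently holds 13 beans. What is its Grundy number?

2

Compute g(0), g(1), … for moves {5, 10, 11}:
g(0) = mex{} = 0
g(1) = mex{} = 0
g(2) = mex{} = 0
g(3) = mex{} = 0
g(4) = mex{} = 0
g(5) = mex{0} = 1
g(6) = mex{0} = 1
g(7) = mex{0} = 1
g(8) = mex{0} = 1
g(9) = mex{0} = 1
g(10) = mex{0,1} = 2
g(11) = mex{0,1} = 2
g(12) = mex{0,1} = 2
g(13) = mex{0,1} = 2
So g(13) = 2.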